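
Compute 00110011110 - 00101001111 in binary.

Method 1 - Direct subtraction (column by column from the right: bit − bit − borrow-in; if negative, add 2 and borrow 1 from the next column):
borrow: 00010011110
        00110011110
-       00101001111
-------------------
        00001001111

Method 2 - Add two's complement:
Two's complement of 00101001111: invert → 11010110000, add 1 → 11010110001
  00110011110
+ 11010110001
-------------
 100001001111  (end carry out of the top bit = 1)
Discarding the end carry: 00001001111
Decimal check:
  00110011110 = 256 + 128 + 16 + 8 + 4 + 2 = 414
  00101001111 = 256 + 64 + 8 + 4 + 2 + 1 = 335
  414 - 335 = 79, and 00001001111 = 64 + 8 + 4 + 2 + 1 = 79 ✓



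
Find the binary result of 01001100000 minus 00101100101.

Method 1 - Direct subtraction (column by column from the right: bit − bit − borrow-in; if negative, add 2 and borrow 1 from the next column):
borrow: 01111111110
        01001100000
-       00101100101
-------------------
        00011111011

Method 2 - Add two's complement:
Two's complement of 00101100101: invert → 11010011010, add 1 → 11010011011
  01001100000
+ 11010011011
-------------
 100011111011  (end carry out of the top bit = 1)
Discarding the end carry: 00011111011
Decimal check:
  01001100000 = 512 + 64 + 32 = 608
  00101100101 = 256 + 64 + 32 + 4 + 1 = 357
  608 - 357 = 251, and 00011111011 = 128 + 64 + 32 + 16 + 8 + 2 + 1 = 251 ✓



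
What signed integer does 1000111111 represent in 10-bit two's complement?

Binary: 1000111111
Sign bit: 1 (negative)
Invert: 0111000000
Add 1:  0111000001
Magnitude: 0111000001 = 256 + 128 + 64 + 1 = 449
Value: -449



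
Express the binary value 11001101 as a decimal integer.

Sum of powers of 2 for each 1-bit:
2^0 + 2^2 + 2^3 + 2^6 + 2^7
= 1 + 4 + 8 + 64 + 128
= 205



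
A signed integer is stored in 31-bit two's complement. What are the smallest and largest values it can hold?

For 31-bit two's complement:
Minimum: -2^30 = -1073741824
Maximum: 2^30 - 1 = 1073741823



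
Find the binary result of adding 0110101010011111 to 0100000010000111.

Add column by column from the right: bit + bit + carry-in; write the sum mod 2, carry 1 when the sum is 2 or 3.
carry:  1000000100111110
        0110101010011111
+       0100000010000111
------------------------
       01010101100100110
(the carry out of the leftmost column, 0, becomes the leading bit)
Decimal check:
  0110101010011111 = 16384 + 8192 + 2048 + 512 + 128 + 16 + 8 + 4 + 2 + 1 = 27295
  0100000010000111 = 16384 + 128 + 4 + 2 + 1 = 16519
  27295 + 16519 = 43814, and 01010101100100110 = 32768 + 8192 + 2048 + 512 + 256 + 32 + 4 + 2 = 43814 ✓



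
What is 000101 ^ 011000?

XOR: 1 when bits differ
  000101
^ 011000
--------
  011101
Decimal: 5 ^ 24 = 29



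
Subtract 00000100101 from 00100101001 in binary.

Method 1 - Direct subtraction (column by column from the right: bit − bit − borrow-in; if negative, add 2 and borrow 1 from the next column):
borrow: 00000001000
        00100101001
-       00000100101
-------------------
        00100000100

Method 2 - Add two's complement:
Two's complement of 00000100101: invert → 11111011010, add 1 → 11111011011
  00100101001
+ 11111011011
-------------
 100100000100  (end carry out of the top bit = 1)
Discarding the end carry: 00100000100
Decimal check:
  00100101001 = 256 + 32 + 8 + 1 = 297
  00000100101 = 32 + 4 + 1 = 37
  297 - 37 = 260, and 00100000100 = 256 + 4 = 260 ✓



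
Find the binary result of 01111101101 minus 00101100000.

Method 1 - Direct subtraction (column by column from the right: bit − bit − borrow-in; if negative, add 2 and borrow 1 from the next column):
borrow: 00000000000
        01111101101
-       00101100000
-------------------
        01010001101

Method 2 - Add two's complement:
Two's complement of 00101100000: invert → 11010011111, add 1 → 11010100000
  01111101101
+ 11010100000
-------------
 101010001101  (end carry out of the top bit = 1)
Discarding the end carry: 01010001101
Decimal check:
  01111101101 = 512 + 256 + 128 + 64 + 32 + 8 + 4 + 1 = 1005
  00101100000 = 256 + 64 + 32 = 352
  1005 - 352 = 653, and 01010001101 = 512 + 128 + 8 + 4 + 1 = 653 ✓



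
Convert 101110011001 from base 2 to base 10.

Sum of powers of 2 for each 1-bit:
2^0 + 2^3 + 2^4 + 2^7 + 2^8 + 2^9 + 2^11
= 1 + 8 + 16 + 128 + 256 + 512 + 2048
= 2969



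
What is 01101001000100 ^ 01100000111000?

XOR: 1 when bits differ
  01101001000100
^ 01100000111000
----------------
  00001001111100
Decimal: 6724 ^ 6200 = 636



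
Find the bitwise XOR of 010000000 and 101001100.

XOR: 1 when bits differ
  010000000
^ 101001100
-----------
  111001100
Decimal: 128 ^ 332 = 460



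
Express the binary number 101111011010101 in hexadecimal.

Group into 4-bit nibbles from right:
  0101 = 5
  1110 = E
  1101 = D
  0101 = 5
Result: 5ED5



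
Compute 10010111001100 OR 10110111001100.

OR: 1 when either bit is 1
  10010111001100
| 10110111001100
----------------
  10110111001100
Decimal: 9676 | 11724 = 11724



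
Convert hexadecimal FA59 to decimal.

Expand by place value (powers of 16):
Digit values: F = 15, A = 10
FA59 = 15 × 16^3 + 10 × 16^2 + 5 × 16^1 + 9 × 16^0
= 15 × 4096 + 10 × 256 + 5 × 16 + 9 × 1
= 61440 + 2560 + 80 + 9
= 64089



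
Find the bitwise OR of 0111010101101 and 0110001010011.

OR: 1 when either bit is 1
  0111010101101
| 0110001010011
---------------
  0111011111111
Decimal: 3757 | 3155 = 3839



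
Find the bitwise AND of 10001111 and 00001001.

AND: 1 only when both bits are 1
  10001111
& 00001001
----------
  00001001
Decimal: 143 & 9 = 9



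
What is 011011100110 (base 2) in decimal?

Sum of powers of 2 for each 1-bit:
2^1 + 2^2 + 2^5 + 2^6 + 2^7 + 2^9 + 2^10
= 2 + 4 + 32 + 64 + 128 + 512 + 1024
= 1766



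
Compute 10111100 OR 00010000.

OR: 1 when either bit is 1
  10111100
| 00010000
----------
  10111100
Decimal: 188 | 16 = 188



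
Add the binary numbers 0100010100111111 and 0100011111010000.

Add column by column from the right: bit + bit + carry-in; write the sum mod 2, carry 1 when the sum is 2 or 3.
carry:  1000111111100000
        0100010100111111
+       0100011111010000
------------------------
       01000110100001111
(the carry out of the leftmost column, 0, becomes the leading bit)
Decimal check:
  0100010100111111 = 16384 + 1024 + 256 + 32 + 16 + 8 + 4 + 2 + 1 = 17727
  0100011111010000 = 16384 + 1024 + 512 + 256 + 128 + 64 + 16 = 18384
  17727 + 18384 = 36111, and 01000110100001111 = 32768 + 2048 + 1024 + 256 + 8 + 4 + 2 + 1 = 36111 ✓



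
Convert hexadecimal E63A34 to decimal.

Expand by place value (powers of 16):
Digit values: E = 14, A = 10
E63A34 = 14 × 16^5 + 6 × 16^4 + 3 × 16^3 + 10 × 16^2 + 3 × 16^1 + 4 × 16^0
= 14 × 1048576 + 6 × 65536 + 3 × 4096 + 10 × 256 + 3 × 16 + 4 × 1
= 14680064 + 393216 + 12288 + 2560 + 48 + 4
= 15088180



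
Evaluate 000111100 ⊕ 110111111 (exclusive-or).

XOR: 1 when bits differ
  000111100
^ 110111111
-----------
  110000011
Decimal: 60 ^ 447 = 387



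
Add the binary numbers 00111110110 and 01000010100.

Add column by column from the right: bit + bit + carry-in; write the sum mod 2, carry 1 when the sum is 2 or 3.
carry:  11111101000
        00111110110
+       01000010100
-------------------
       010000001010
(the carry out of the leftmost column, 0, becomes the leading bit)
Decimal check:
  00111110110 = 256 + 128 + 64 + 32 + 16 + 4 + 2 = 502
  01000010100 = 512 + 16 + 4 = 532
  502 + 532 = 1034, and 010000001010 = 1024 + 8 + 2 = 1034 ✓



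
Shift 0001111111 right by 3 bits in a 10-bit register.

Original: 0001111111 (decimal 127)
Shift right by 3 positions
Drop the 3 low bits; fill with zeros on the left
Result: 0000001111 (decimal 15)
Equivalent: 127 >> 3 = 127 ÷ 2^3 = 15



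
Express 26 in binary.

Using repeated division by 2:
26 ÷ 2 = 13 remainder 0
13 ÷ 2 = 6 remainder 1
6 ÷ 2 = 3 remainder 0
3 ÷ 2 = 1 remainder 1
1 ÷ 2 = 0 remainder 1
Reading remainders bottom to top: 11010



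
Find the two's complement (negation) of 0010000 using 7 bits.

Original: 0010000
Step 1 - Invert all bits: 1101111
Step 2 - Add 1: 1110000
Verification: 0010000 + 1110000 = 10000000; discarding the end carry (carry out of the top bit) leaves the 7-bit value 0000000, as required for x + (-x)



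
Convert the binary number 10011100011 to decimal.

Sum of powers of 2 for each 1-bit:
2^0 + 2^1 + 2^5 + 2^6 + 2^7 + 2^10
= 1 + 2 + 32 + 64 + 128 + 1024
= 1251



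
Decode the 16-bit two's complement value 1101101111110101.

Binary: 1101101111110101
Sign bit: 1 (negative)
Invert: 0010010000001010
Add 1:  0010010000001011
Magnitude: 0010010000001011 = 8192 + 1024 + 8 + 2 + 1 = 9227
Value: -9227



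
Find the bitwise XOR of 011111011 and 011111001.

XOR: 1 when bits differ
  011111011
^ 011111001
-----------
  000000010
Decimal: 251 ^ 249 = 2



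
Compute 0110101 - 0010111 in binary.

Method 1 - Direct subtraction (column by column from the right: bit − bit − borrow-in; if negative, add 2 and borrow 1 from the next column):
borrow: 0111100
        0110101
-       0010111
---------------
        0011110

Method 2 - Add two's complement:
Two's complement of 0010111: invert → 1101000, add 1 → 1101001
  0110101
+ 1101001
---------
 10011110  (end carry out of the top bit = 1)
Discarding the end carry: 0011110
Decimal check:
  0110101 = 32 + 16 + 4 + 1 = 53
  0010111 = 16 + 4 + 2 + 1 = 23
  53 - 23 = 30, and 0011110 = 16 + 8 + 4 + 2 = 30 ✓



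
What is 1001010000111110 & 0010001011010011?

AND: 1 only when both bits are 1
  1001010000111110
& 0010001011010011
------------------
  0000000000010010
Decimal: 37950 & 8915 = 18



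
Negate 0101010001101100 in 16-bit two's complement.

Original: 0101010001101100
Step 1 - Invert all bits: 1010101110010011
Step 2 - Add 1: 1010101110010100
Verification: 0101010001101100 + 1010101110010100 = 10000000000000000; discarding the end carry (carry out of the top bit) leaves the 16-bit value 0000000000000000, as required for x + (-x)



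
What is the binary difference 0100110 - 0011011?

Method 1 - Direct subtraction (column by column from the right: bit − bit − borrow-in; if negative, add 2 and borrow 1 from the next column):
borrow: 0110110
        0100110
-       0011011
---------------
        0001011

Method 2 - Add two's complement:
Two's complement of 0011011: invert → 1100100, add 1 → 1100101
  0100110
+ 1100101
---------
 10001011  (end carry out of the top bit = 1)
Discarding the end carry: 0001011
Decimal check:
  0100110 = 32 + 4 + 2 = 38
  0011011 = 16 + 8 + 2 + 1 = 27
  38 - 27 = 11, and 0001011 = 8 + 2 + 1 = 11 ✓



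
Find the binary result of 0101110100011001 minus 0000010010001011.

Method 1 - Direct subtraction (column by column from the right: bit − bit − borrow-in; if negative, add 2 and borrow 1 from the next column):
borrow: 0000000100011100
        0101110100011001
-       0000010010001011
------------------------
        0101100010001110

Method 2 - Add two's complement:
Two's complement of 0000010010001011: invert → 1111101101110100, add 1 → 1111101101110101
  0101110100011001
+ 1111101101110101
------------------
 10101100010001110  (end carry out of the top bit = 1)
Discarding the end carry: 0101100010001110
Decimal check:
  0101110100011001 = 16384 + 4096 + 2048 + 1024 + 256 + 16 + 8 + 1 = 23833
  0000010010001011 = 1024 + 128 + 8 + 2 + 1 = 1163
  23833 - 1163 = 22670, and 0101100010001110 = 16384 + 4096 + 2048 + 128 + 8 + 4 + 2 = 22670 ✓



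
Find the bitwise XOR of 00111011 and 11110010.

XOR: 1 when bits differ
  00111011
^ 11110010
----------
  11001001
Decimal: 59 ^ 242 = 201



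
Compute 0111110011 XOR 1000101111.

XOR: 1 when bits differ
  0111110011
^ 1000101111
------------
  1111011100
Decimal: 499 ^ 559 = 988



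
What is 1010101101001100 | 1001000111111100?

OR: 1 when either bit is 1
  1010101101001100
| 1001000111111100
------------------
  1011101111111100
Decimal: 43852 | 37372 = 48124



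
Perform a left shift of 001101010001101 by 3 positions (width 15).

Original: 001101010001101 (decimal 6797)
Shift left by 3 positions
Append 3 zeros on the right and drop the 3 high bits that overflow the 15-bit width
Result: 101010001101000 (decimal 21608)
Equivalent: 6797 << 3 = 6797 × 2^3 = 54376, truncated to 15 bits = 21608



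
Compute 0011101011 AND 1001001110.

AND: 1 only when both bits are 1
  0011101011
& 1001001110
------------
  0001001010
Decimal: 235 & 590 = 74



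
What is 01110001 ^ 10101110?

XOR: 1 when bits differ
  01110001
^ 10101110
----------
  11011111
Decimal: 113 ^ 174 = 223



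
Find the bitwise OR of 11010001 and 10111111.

OR: 1 when either bit is 1
  11010001
| 10111111
----------
  11111111
Decimal: 209 | 191 = 255



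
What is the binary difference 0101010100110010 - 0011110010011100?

Method 1 - Direct subtraction (column by column from the right: bit − bit − borrow-in; if negative, add 2 and borrow 1 from the next column):
borrow: 0111000100111000
        0101010100110010
-       0011110010011100
------------------------
        0001100010010110

Method 2 - Add two's complement:
Two's complement of 0011110010011100: invert → 1100001101100011, add 1 → 1100001101100100
  0101010100110010
+ 1100001101100100
------------------
 10001100010010110  (end carry out of the top bit = 1)
Discarding the end carry: 0001100010010110
Decimal check:
  0101010100110010 = 16384 + 4096 + 1024 + 256 + 32 + 16 + 2 = 21810
  0011110010011100 = 8192 + 4096 + 2048 + 1024 + 128 + 16 + 8 + 4 = 15516
  21810 - 15516 = 6294, and 0001100010010110 = 4096 + 2048 + 128 + 16 + 4 + 2 = 6294 ✓



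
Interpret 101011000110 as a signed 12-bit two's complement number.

Binary: 101011000110
Sign bit: 1 (negative)
Invert: 010100111001
Add 1:  010100111010
Magnitude: 010100111010 = 1024 + 256 + 32 + 16 + 8 + 2 = 1338
Value: -1338



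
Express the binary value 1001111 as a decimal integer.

Sum of powers of 2 for each 1-bit:
2^0 + 2^1 + 2^2 + 2^3 + 2^6
= 1 + 2 + 4 + 8 + 64
= 79



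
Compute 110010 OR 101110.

OR: 1 when either bit is 1
  110010
| 101110
--------
  111110
Decimal: 50 | 46 = 62



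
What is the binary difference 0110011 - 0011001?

Method 1 - Direct subtraction (column by column from the right: bit − bit − borrow-in; if negative, add 2 and borrow 1 from the next column):
borrow: 0110000
        0110011
-       0011001
---------------
        0011010

Method 2 - Add two's complement:
Two's complement of 0011001: invert → 1100110, add 1 → 1100111
  0110011
+ 1100111
---------
 10011010  (end carry out of the top bit = 1)
Discarding the end carry: 0011010
Decimal check:
  0110011 = 32 + 16 + 2 + 1 = 51
  0011001 = 16 + 8 + 1 = 25
  51 - 25 = 26, and 0011010 = 16 + 8 + 2 = 26 ✓



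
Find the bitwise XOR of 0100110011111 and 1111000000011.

XOR: 1 when bits differ
  0100110011111
^ 1111000000011
---------------
  1011110011100
Decimal: 2463 ^ 7683 = 6044



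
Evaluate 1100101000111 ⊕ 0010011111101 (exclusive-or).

XOR: 1 when bits differ
  1100101000111
^ 0010011111101
---------------
  1110110111010
Decimal: 6471 ^ 1277 = 7610



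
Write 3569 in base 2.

Using repeated division by 2:
3569 ÷ 2 = 1784 remainder 1
1784 ÷ 2 = 892 remainder 0
892 ÷ 2 = 446 remainder 0
446 ÷ 2 = 223 remainder 0
223 ÷ 2 = 111 remainder 1
111 ÷ 2 = 55 remainder 1
55 ÷ 2 = 27 remainder 1
27 ÷ 2 = 13 remainder 1
13 ÷ 2 = 6 remainder 1
6 ÷ 2 = 3 remainder 0
3 ÷ 2 = 1 remainder 1
1 ÷ 2 = 0 remainder 1
Reading remainders bottom to top: 110111110001



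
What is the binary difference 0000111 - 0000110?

Method 1 - Direct subtraction (column by column from the right: bit − bit − borrow-in; if negative, add 2 and borrow 1 from the next column):
borrow: 0000000
        0000111
-       0000110
---------------
        0000001

Method 2 - Add two's complement:
Two's complement of 0000110: invert → 1111001, add 1 → 1111010
  0000111
+ 1111010
---------
 10000001  (end carry out of the top bit = 1)
Discarding the end carry: 0000001
Decimal check:
  0000111 = 4 + 2 + 1 = 7
  0000110 = 4 + 2 = 6
  7 - 6 = 1, and 0000001 = 1 ✓



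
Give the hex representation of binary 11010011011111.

Group into 4-bit nibbles from right:
  0011 = 3
  0100 = 4
  1101 = D
  1111 = F
Result: 34DF



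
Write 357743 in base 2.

Using repeated division by 2:
357743 ÷ 2 = 178871 remainder 1
178871 ÷ 2 = 89435 remainder 1
89435 ÷ 2 = 44717 remainder 1
44717 ÷ 2 = 22358 remainder 1
22358 ÷ 2 = 11179 remainder 0
11179 ÷ 2 = 5589 remainder 1
5589 ÷ 2 = 2794 remainder 1
2794 ÷ 2 = 1397 remainder 0
1397 ÷ 2 = 698 remainder 1
698 ÷ 2 = 349 remainder 0
349 ÷ 2 = 174 remainder 1
174 ÷ 2 = 87 remainder 0
87 ÷ 2 = 43 remainder 1
43 ÷ 2 = 21 remainder 1
21 ÷ 2 = 10 remainder 1
10 ÷ 2 = 5 remainder 0
5 ÷ 2 = 2 remainder 1
2 ÷ 2 = 1 remainder 0
1 ÷ 2 = 0 remainder 1
Reading remainders bottom to top: 1010111010101101111



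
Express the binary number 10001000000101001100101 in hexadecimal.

Group into 4-bit nibbles from right:
  0100 = 4
  0100 = 4
  0000 = 0
  1010 = A
  0110 = 6
  0101 = 5
Result: 440A65



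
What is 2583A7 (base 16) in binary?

Convert each hex digit to 4 bits:
  2 = 0010
  5 = 0101
  8 = 1000
  3 = 0011
  A = 1010
  7 = 0111
Concatenate: 001001011000001110100111



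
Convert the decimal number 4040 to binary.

Using repeated division by 2:
4040 ÷ 2 = 2020 remainder 0
2020 ÷ 2 = 1010 remainder 0
1010 ÷ 2 = 505 remainder 0
505 ÷ 2 = 252 remainder 1
252 ÷ 2 = 126 remainder 0
126 ÷ 2 = 63 remainder 0
63 ÷ 2 = 31 remainder 1
31 ÷ 2 = 15 remainder 1
15 ÷ 2 = 7 remainder 1
7 ÷ 2 = 3 remainder 1
3 ÷ 2 = 1 remainder 1
1 ÷ 2 = 0 remainder 1
Reading remainders bottom to top: 111111001000



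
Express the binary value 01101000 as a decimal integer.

Sum of powers of 2 for each 1-bit:
2^3 + 2^5 + 2^6
= 8 + 32 + 64
= 104



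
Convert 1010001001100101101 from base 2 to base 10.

Sum of powers of 2 for each 1-bit:
2^0 + 2^2 + 2^3 + 2^5 + 2^8 + 2^9 + 2^12 + 2^16 + 2^18
= 1 + 4 + 8 + 32 + 256 + 512 + 4096 + 65536 + 262144
= 332589



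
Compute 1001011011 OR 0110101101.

OR: 1 when either bit is 1
  1001011011
| 0110101101
------------
  1111111111
Decimal: 603 | 429 = 1023



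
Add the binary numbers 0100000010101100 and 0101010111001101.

Add column by column from the right: bit + bit + carry-in; write the sum mod 2, carry 1 when the sum is 2 or 3.
carry:  1000001100011000
        0100000010101100
+       0101010111001101
------------------------
       01001011001111001
(the carry out of the leftmost column, 0, becomes the leading bit)
Decimal check:
  0100000010101100 = 16384 + 128 + 32 + 8 + 4 = 16556
  0101010111001101 = 16384 + 4096 + 1024 + 256 + 128 + 64 + 8 + 4 + 1 = 21965
  16556 + 21965 = 38521, and 01001011001111001 = 32768 + 4096 + 1024 + 512 + 64 + 32 + 16 + 8 + 1 = 38521 ✓



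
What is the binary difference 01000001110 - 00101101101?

Method 1 - Direct subtraction (column by column from the right: bit − bit − borrow-in; if negative, add 2 and borrow 1 from the next column):
borrow: 01111000010
        01000001110
-       00101101101
-------------------
        00010100001

Method 2 - Add two's complement:
Two's complement of 00101101101: invert → 11010010010, add 1 → 11010010011
  01000001110
+ 11010010011
-------------
 100010100001  (end carry out of the top bit = 1)
Discarding the end carry: 00010100001
Decimal check:
  01000001110 = 512 + 8 + 4 + 2 = 526
  00101101101 = 256 + 64 + 32 + 8 + 4 + 1 = 365
  526 - 365 = 161, and 00010100001 = 128 + 32 + 1 = 161 ✓



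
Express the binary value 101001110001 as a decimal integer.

Sum of powers of 2 for each 1-bit:
2^0 + 2^4 + 2^5 + 2^6 + 2^9 + 2^11
= 1 + 16 + 32 + 64 + 512 + 2048
= 2673



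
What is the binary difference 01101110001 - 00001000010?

Method 1 - Direct subtraction (column by column from the right: bit − bit − borrow-in; if negative, add 2 and borrow 1 from the next column):
borrow: 00000011100
        01101110001
-       00001000010
-------------------
        01100101111

Method 2 - Add two's complement:
Two's complement of 00001000010: invert → 11110111101, add 1 → 11110111110
  01101110001
+ 11110111110
-------------
 101100101111  (end carry out of the top bit = 1)
Discarding the end carry: 01100101111
Decimal check:
  01101110001 = 512 + 256 + 64 + 32 + 16 + 1 = 881
  00001000010 = 64 + 2 = 66
  881 - 66 = 815, and 01100101111 = 512 + 256 + 32 + 8 + 4 + 2 + 1 = 815 ✓



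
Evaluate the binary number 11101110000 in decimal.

Sum of powers of 2 for each 1-bit:
2^4 + 2^5 + 2^6 + 2^8 + 2^9 + 2^10
= 16 + 32 + 64 + 256 + 512 + 1024
= 1904



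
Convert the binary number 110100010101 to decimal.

Sum of powers of 2 for each 1-bit:
2^0 + 2^2 + 2^4 + 2^8 + 2^10 + 2^11
= 1 + 4 + 16 + 256 + 1024 + 2048
= 3349



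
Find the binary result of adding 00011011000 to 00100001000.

Add column by column from the right: bit + bit + carry-in; write the sum mod 2, carry 1 when the sum is 2 or 3.
carry:  00000110000
        00011011000
+       00100001000
-------------------
       000111100000
(the carry out of the leftmost column, 0, becomes the leading bit)
Decimal check:
  00011011000 = 128 + 64 + 16 + 8 = 216
  00100001000 = 256 + 8 = 264
  216 + 264 = 480, and 000111100000 = 256 + 128 + 64 + 32 = 480 ✓



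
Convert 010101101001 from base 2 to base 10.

Sum of powers of 2 for each 1-bit:
2^0 + 2^3 + 2^5 + 2^6 + 2^8 + 2^10
= 1 + 8 + 32 + 64 + 256 + 1024
= 1385



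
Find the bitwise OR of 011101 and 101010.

OR: 1 when either bit is 1
  011101
| 101010
--------
  111111
Decimal: 29 | 42 = 63



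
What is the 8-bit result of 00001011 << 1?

Original: 00001011 (decimal 11)
Shift left by 1 position
Append 1 zero on the right
Result: 00010110 (decimal 22)
Equivalent: 11 << 1 = 11 × 2^1 = 22



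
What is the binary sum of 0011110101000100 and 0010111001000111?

Add column by column from the right: bit + bit + carry-in; write the sum mod 2, carry 1 when the sum is 2 or 3.
carry:  0111100010001000
        0011110101000100
+       0010111001000111
------------------------
       00110101110001011
(the carry out of the leftmost column, 0, becomes the leading bit)
Decimal check:
  0011110101000100 = 8192 + 4096 + 2048 + 1024 + 256 + 64 + 4 = 15684
  0010111001000111 = 8192 + 2048 + 1024 + 512 + 64 + 4 + 2 + 1 = 11847
  15684 + 11847 = 27531, and 00110101110001011 = 16384 + 8192 + 2048 + 512 + 256 + 128 + 8 + 2 + 1 = 27531 ✓



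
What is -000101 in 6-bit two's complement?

Original: 000101
Step 1 - Invert all bits: 111010
Step 2 - Add 1: 111011
Verification: 000101 + 111011 = 1000000; discarding the end carry (carry out of the top bit) leaves the 6-bit value 000000, as required for x + (-x)



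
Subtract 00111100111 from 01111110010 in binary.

Method 1 - Direct subtraction (column by column from the right: bit − bit − borrow-in; if negative, add 2 and borrow 1 from the next column):
borrow: 00000011110
        01111110010
-       00111100111
-------------------
        01000001011

Method 2 - Add two's complement:
Two's complement of 00111100111: invert → 11000011000, add 1 → 11000011001
  01111110010
+ 11000011001
-------------
 101000001011  (end carry out of the top bit = 1)
Discarding the end carry: 01000001011
Decimal check:
  01111110010 = 512 + 256 + 128 + 64 + 32 + 16 + 2 = 1010
  00111100111 = 256 + 128 + 64 + 32 + 4 + 2 + 1 = 487
  1010 - 487 = 523, and 01000001011 = 512 + 8 + 2 + 1 = 523 ✓



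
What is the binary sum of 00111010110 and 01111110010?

Add column by column from the right: bit + bit + carry-in; write the sum mod 2, carry 1 when the sum is 2 or 3.
carry:  11111101100
        00111010110
+       01111110010
-------------------
       010111001000
(the carry out of the leftmost column, 0, becomes the leading bit)
Decimal check:
  00111010110 = 256 + 128 + 64 + 16 + 4 + 2 = 470
  01111110010 = 512 + 256 + 128 + 64 + 32 + 16 + 2 = 1010
  470 + 1010 = 1480, and 010111001000 = 1024 + 256 + 128 + 64 + 8 = 1480 ✓



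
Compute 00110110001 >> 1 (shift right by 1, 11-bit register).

Original: 00110110001 (decimal 433)
Shift right by 1 position
Drop the 1 low bit; fill with zero on the left
Result: 00011011000 (decimal 216)
Equivalent: 433 >> 1 = 433 ÷ 2^1 = 216



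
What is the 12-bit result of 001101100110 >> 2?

Original: 001101100110 (decimal 870)
Shift right by 2 positions
Drop the 2 low bits; fill with zeros on the left
Result: 000011011001 (decimal 217)
Equivalent: 870 >> 2 = 870 ÷ 2^2 = 217



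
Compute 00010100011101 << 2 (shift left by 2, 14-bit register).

Original: 00010100011101 (decimal 1309)
Shift left by 2 positions
Append 2 zeros on the right
Result: 01010001110100 (decimal 5236)
Equivalent: 1309 << 2 = 1309 × 2^2 = 5236



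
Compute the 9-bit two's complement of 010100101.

Original: 010100101
Step 1 - Invert all bits: 101011010
Step 2 - Add 1: 101011011
Verification: 010100101 + 101011011 = 1000000000; discarding the end carry (carry out of the top bit) leaves the 9-bit value 000000000, as required for x + (-x)



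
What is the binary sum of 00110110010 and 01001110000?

Add column by column from the right: bit + bit + carry-in; write the sum mod 2, carry 1 when the sum is 2 or 3.
carry:  11111100000
        00110110010
+       01001110000
-------------------
       010000100010
(the carry out of the leftmost column, 0, becomes the leading bit)
Decimal check:
  00110110010 = 256 + 128 + 32 + 16 + 2 = 434
  01001110000 = 512 + 64 + 32 + 16 = 624
  434 + 624 = 1058, and 010000100010 = 1024 + 32 + 2 = 1058 ✓



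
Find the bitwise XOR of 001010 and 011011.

XOR: 1 when bits differ
  001010
^ 011011
--------
  010001
Decimal: 10 ^ 27 = 17



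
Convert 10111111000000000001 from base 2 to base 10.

Sum of powers of 2 for each 1-bit:
2^0 + 2^12 + 2^13 + 2^14 + 2^15 + 2^16 + 2^17 + 2^19
= 1 + 4096 + 8192 + 16384 + 32768 + 65536 + 131072 + 524288
= 782337



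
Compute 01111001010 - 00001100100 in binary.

Method 1 - Direct subtraction (column by column from the right: bit − bit − borrow-in; if negative, add 2 and borrow 1 from the next column):
borrow: 00011001000
        01111001010
-       00001100100
-------------------
        01101100110

Method 2 - Add two's complement:
Two's complement of 00001100100: invert → 11110011011, add 1 → 11110011100
  01111001010
+ 11110011100
-------------
 101101100110  (end carry out of the top bit = 1)
Discarding the end carry: 01101100110
Decimal check:
  01111001010 = 512 + 256 + 128 + 64 + 8 + 2 = 970
  00001100100 = 64 + 32 + 4 = 100
  970 - 100 = 870, and 01101100110 = 512 + 256 + 64 + 32 + 4 + 2 = 870 ✓



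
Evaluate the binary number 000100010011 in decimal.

Sum of powers of 2 for each 1-bit:
2^0 + 2^1 + 2^4 + 2^8
= 1 + 2 + 16 + 256
= 275



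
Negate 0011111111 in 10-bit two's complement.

Original: 0011111111
Step 1 - Invert all bits: 1100000000
Step 2 - Add 1: 1100000001
Verification: 0011111111 + 1100000001 = 10000000000; discarding the end carry (carry out of the top bit) leaves the 10-bit value 0000000000, as required for x + (-x)



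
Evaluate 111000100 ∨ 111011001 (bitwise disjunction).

OR: 1 when either bit is 1
  111000100
| 111011001
-----------
  111011101
Decimal: 452 | 473 = 477



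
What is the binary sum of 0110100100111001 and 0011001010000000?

Add column by column from the right: bit + bit + carry-in; write the sum mod 2, carry 1 when the sum is 2 or 3.
carry:  1100000000000000
        0110100100111001
+       0011001010000000
------------------------
       01001101110111001
(the carry out of the leftmost column, 0, becomes the leading bit)
Decimal check:
  0110100100111001 = 16384 + 8192 + 2048 + 256 + 32 + 16 + 8 + 1 = 26937
  0011001010000000 = 8192 + 4096 + 512 + 128 = 12928
  26937 + 12928 = 39865, and 01001101110111001 = 32768 + 4096 + 2048 + 512 + 256 + 128 + 32 + 16 + 8 + 1 = 39865 ✓



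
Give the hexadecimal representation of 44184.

Using repeated division by 16 (digits 10–15 are A–F):
44184 ÷ 16 = 2761 remainder 8
2761 ÷ 16 = 172 remainder 9
172 ÷ 16 = 10 remainder 12 (C)
10 ÷ 16 = 0 remainder 10 (A)
Reading remainders bottom to top: AC98



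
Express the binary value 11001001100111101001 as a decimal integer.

Sum of powers of 2 for each 1-bit:
2^0 + 2^3 + 2^5 + 2^6 + 2^7 + 2^8 + 2^11 + 2^12 + 2^15 + 2^18 + 2^19
= 1 + 8 + 32 + 64 + 128 + 256 + 2048 + 4096 + 32768 + 262144 + 524288
= 825833



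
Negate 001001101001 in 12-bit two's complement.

Original: 001001101001
Step 1 - Invert all bits: 110110010110
Step 2 - Add 1: 110110010111
Verification: 001001101001 + 110110010111 = 1000000000000; discarding the end carry (carry out of the top bit) leaves the 12-bit value 000000000000, as required for x + (-x)



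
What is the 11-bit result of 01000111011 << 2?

Original: 01000111011 (decimal 571)
Shift left by 2 positions
Append 2 zeros on the right and drop the 2 high bits that overflow the 11-bit width
Result: 00011101100 (decimal 236)
Equivalent: 571 << 2 = 571 × 2^2 = 2284, truncated to 11 bits = 236



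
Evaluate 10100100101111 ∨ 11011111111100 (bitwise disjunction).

OR: 1 when either bit is 1
  10100100101111
| 11011111111100
----------------
  11111111111111
Decimal: 10543 | 14332 = 16383



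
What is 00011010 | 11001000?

OR: 1 when either bit is 1
  00011010
| 11001000
----------
  11011010
Decimal: 26 | 200 = 218



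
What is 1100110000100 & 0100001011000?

AND: 1 only when both bits are 1
  1100110000100
& 0100001011000
---------------
  0100000000000
Decimal: 6532 & 2136 = 2048



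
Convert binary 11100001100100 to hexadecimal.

Group into 4-bit nibbles from right:
  0011 = 3
  1000 = 8
  0110 = 6
  0100 = 4
Result: 3864



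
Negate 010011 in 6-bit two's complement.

Original: 010011
Step 1 - Invert all bits: 101100
Step 2 - Add 1: 101101
Verification: 010011 + 101101 = 1000000; discarding the end carry (carry out of the top bit) leaves the 6-bit value 000000, as required for x + (-x)



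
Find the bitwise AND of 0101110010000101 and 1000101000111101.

AND: 1 only when both bits are 1
  0101110010000101
& 1000101000111101
------------------
  0000100000000101
Decimal: 23685 & 35389 = 2053



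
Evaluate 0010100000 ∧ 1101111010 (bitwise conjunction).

AND: 1 only when both bits are 1
  0010100000
& 1101111010
------------
  0000100000
Decimal: 160 & 890 = 32



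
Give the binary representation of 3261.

Using repeated division by 2:
3261 ÷ 2 = 1630 remainder 1
1630 ÷ 2 = 815 remainder 0
815 ÷ 2 = 407 remainder 1
407 ÷ 2 = 203 remainder 1
203 ÷ 2 = 101 remainder 1
101 ÷ 2 = 50 remainder 1
50 ÷ 2 = 25 remainder 0
25 ÷ 2 = 12 remainder 1
12 ÷ 2 = 6 remainder 0
6 ÷ 2 = 3 remainder 0
3 ÷ 2 = 1 remainder 1
1 ÷ 2 = 0 remainder 1
Reading remainders bottom to top: 110010111101



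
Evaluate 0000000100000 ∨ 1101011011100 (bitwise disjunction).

OR: 1 when either bit is 1
  0000000100000
| 1101011011100
---------------
  1101011111100
Decimal: 32 | 6876 = 6908



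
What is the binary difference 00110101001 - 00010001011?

Method 1 - Direct subtraction (column by column from the right: bit − bit − borrow-in; if negative, add 2 and borrow 1 from the next column):
borrow: 00000111100
        00110101001
-       00010001011
-------------------
        00100011110

Method 2 - Add two's complement:
Two's complement of 00010001011: invert → 11101110100, add 1 → 11101110101
  00110101001
+ 11101110101
-------------
 100100011110  (end carry out of the top bit = 1)
Discarding the end carry: 00100011110
Decimal check:
  00110101001 = 256 + 128 + 32 + 8 + 1 = 425
  00010001011 = 128 + 8 + 2 + 1 = 139
  425 - 139 = 286, and 00100011110 = 256 + 16 + 8 + 4 + 2 = 286 ✓



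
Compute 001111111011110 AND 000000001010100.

AND: 1 only when both bits are 1
  001111111011110
& 000000001010100
-----------------
  000000001010100
Decimal: 8158 & 84 = 84



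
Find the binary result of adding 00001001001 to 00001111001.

Add column by column from the right: bit + bit + carry-in; write the sum mod 2, carry 1 when the sum is 2 or 3.
carry:  00011110010
        00001001001
+       00001111001
-------------------
       000011000010
(the carry out of the leftmost column, 0, becomes the leading bit)
Decimal check:
  00001001001 = 64 + 8 + 1 = 73
  00001111001 = 64 + 32 + 16 + 8 + 1 = 121
  73 + 121 = 194, and 000011000010 = 128 + 64 + 2 = 194 ✓



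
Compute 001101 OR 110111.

OR: 1 when either bit is 1
  001101
| 110111
--------
  111111
Decimal: 13 | 55 = 63



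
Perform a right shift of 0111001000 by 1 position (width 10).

Original: 0111001000 (decimal 456)
Shift right by 1 position
Drop the 1 low bit; fill with zero on the left
Result: 0011100100 (decimal 228)
Equivalent: 456 >> 1 = 456 ÷ 2^1 = 228



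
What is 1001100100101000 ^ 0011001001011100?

XOR: 1 when bits differ
  1001100100101000
^ 0011001001011100
------------------
  1010101101110100
Decimal: 39208 ^ 12892 = 43892



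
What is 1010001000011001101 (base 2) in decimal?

Sum of powers of 2 for each 1-bit:
2^0 + 2^2 + 2^3 + 2^6 + 2^7 + 2^12 + 2^16 + 2^18
= 1 + 4 + 8 + 64 + 128 + 4096 + 65536 + 262144
= 331981



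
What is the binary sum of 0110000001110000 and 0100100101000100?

Add column by column from the right: bit + bit + carry-in; write the sum mod 2, carry 1 when the sum is 2 or 3.
carry:  1000000010000000
        0110000001110000
+       0100100101000100
------------------------
       01010100110110100
(the carry out of the leftmost column, 0, becomes the leading bit)
Decimal check:
  0110000001110000 = 16384 + 8192 + 64 + 32 + 16 = 24688
  0100100101000100 = 16384 + 2048 + 256 + 64 + 4 = 18756
  24688 + 18756 = 43444, and 01010100110110100 = 32768 + 8192 + 2048 + 256 + 128 + 32 + 16 + 4 = 43444 ✓



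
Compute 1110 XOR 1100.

XOR: 1 when bits differ
  1110
^ 1100
------
  0010
Decimal: 14 ^ 12 = 2



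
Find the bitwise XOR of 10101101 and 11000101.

XOR: 1 when bits differ
  10101101
^ 11000101
----------
  01101000
Decimal: 173 ^ 197 = 104



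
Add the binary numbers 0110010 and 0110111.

Add column by column from the right: bit + bit + carry-in; write the sum mod 2, carry 1 when the sum is 2 or 3.
carry:  1101100
        0110010
+       0110111
---------------
       01101001
(the carry out of the leftmost column, 0, becomes the leading bit)
Decimal check:
  0110010 = 32 + 16 + 2 = 50
  0110111 = 32 + 16 + 4 + 2 + 1 = 55
  50 + 55 = 105, and 01101001 = 64 + 32 + 8 + 1 = 105 ✓



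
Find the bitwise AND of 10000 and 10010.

AND: 1 only when both bits are 1
  10000
& 10010
-------
  10000
Decimal: 16 & 18 = 16



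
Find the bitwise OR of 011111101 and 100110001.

OR: 1 when either bit is 1
  011111101
| 100110001
-----------
  111111101
Decimal: 253 | 305 = 509



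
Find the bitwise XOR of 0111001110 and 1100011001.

XOR: 1 when bits differ
  0111001110
^ 1100011001
------------
  1011010111
Decimal: 462 ^ 793 = 727



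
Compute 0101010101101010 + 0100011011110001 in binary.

Add column by column from the right: bit + bit + carry-in; write the sum mod 2, carry 1 when the sum is 2 or 3.
carry:  1000111111000000
        0101010101101010
+       0100011011110001
------------------------
       01001110001011011
(the carry out of the leftmost column, 0, becomes the leading bit)
Decimal check:
  0101010101101010 = 16384 + 4096 + 1024 + 256 + 64 + 32 + 8 + 2 = 21866
  0100011011110001 = 16384 + 1024 + 512 + 128 + 64 + 32 + 16 + 1 = 18161
  21866 + 18161 = 40027, and 01001110001011011 = 32768 + 4096 + 2048 + 1024 + 64 + 16 + 8 + 2 + 1 = 40027 ✓



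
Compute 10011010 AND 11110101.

AND: 1 only when both bits are 1
  10011010
& 11110101
----------
  10010000
Decimal: 154 & 245 = 144



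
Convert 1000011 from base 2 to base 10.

Sum of powers of 2 for each 1-bit:
2^0 + 2^1 + 2^6
= 1 + 2 + 64
= 67



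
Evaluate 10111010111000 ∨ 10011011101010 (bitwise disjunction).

OR: 1 when either bit is 1
  10111010111000
| 10011011101010
----------------
  10111011111010
Decimal: 11960 | 9962 = 12026



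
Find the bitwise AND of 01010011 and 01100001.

AND: 1 only when both bits are 1
  01010011
& 01100001
----------
  01000001
Decimal: 83 & 97 = 65



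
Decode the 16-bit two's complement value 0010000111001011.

Binary: 0010000111001011
Sign bit: 0 (non-negative)
Read directly as an unsigned value:
0010000111001011 = 8192 + 256 + 128 + 64 + 8 + 2 + 1 = 8651
Value: 8651



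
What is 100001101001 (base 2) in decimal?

Sum of powers of 2 for each 1-bit:
2^0 + 2^3 + 2^5 + 2^6 + 2^11
= 1 + 8 + 32 + 64 + 2048
= 2153



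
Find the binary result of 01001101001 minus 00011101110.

Method 1 - Direct subtraction (column by column from the right: bit − bit − borrow-in; if negative, add 2 and borrow 1 from the next column):
borrow: 01111111100
        01001101001
-       00011101110
-------------------
        00101111011

Method 2 - Add two's complement:
Two's complement of 00011101110: invert → 11100010001, add 1 → 11100010010
  01001101001
+ 11100010010
-------------
 100101111011  (end carry out of the top bit = 1)
Discarding the end carry: 00101111011
Decimal check:
  01001101001 = 512 + 64 + 32 + 8 + 1 = 617
  00011101110 = 128 + 64 + 32 + 8 + 4 + 2 = 238
  617 - 238 = 379, and 00101111011 = 256 + 64 + 32 + 16 + 8 + 2 + 1 = 379 ✓



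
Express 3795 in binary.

Using repeated division by 2:
3795 ÷ 2 = 1897 remainder 1
1897 ÷ 2 = 948 remainder 1
948 ÷ 2 = 474 remainder 0
474 ÷ 2 = 237 remainder 0
237 ÷ 2 = 118 remainder 1
118 ÷ 2 = 59 remainder 0
59 ÷ 2 = 29 remainder 1
29 ÷ 2 = 14 remainder 1
14 ÷ 2 = 7 remainder 0
7 ÷ 2 = 3 remainder 1
3 ÷ 2 = 1 remainder 1
1 ÷ 2 = 0 remainder 1
Reading remainders bottom to top: 111011010011



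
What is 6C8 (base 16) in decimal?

Expand by place value (powers of 16):
Digit values: C = 12
6C8 = 6 × 16^2 + 12 × 16^1 + 8 × 16^0
= 6 × 256 + 12 × 16 + 8 × 1
= 1536 + 192 + 8
= 1736



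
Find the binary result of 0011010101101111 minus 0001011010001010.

Method 1 - Direct subtraction (column by column from the right: bit − bit − borrow-in; if negative, add 2 and borrow 1 from the next column):
borrow: 0011110100000000
        0011010101101111
-       0001011010001010
------------------------
        0001111011100101

Method 2 - Add two's complement:
Two's complement of 0001011010001010: invert → 1110100101110101, add 1 → 1110100101110110
  0011010101101111
+ 1110100101110110
------------------
 10001111011100101  (end carry out of the top bit = 1)
Discarding the end carry: 0001111011100101
Decimal check:
  0011010101101111 = 8192 + 4096 + 1024 + 256 + 64 + 32 + 8 + 4 + 2 + 1 = 13679
  0001011010001010 = 4096 + 1024 + 512 + 128 + 8 + 2 = 5770
  13679 - 5770 = 7909, and 0001111011100101 = 4096 + 2048 + 1024 + 512 + 128 + 64 + 32 + 4 + 1 = 7909 ✓



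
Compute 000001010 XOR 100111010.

XOR: 1 when bits differ
  000001010
^ 100111010
-----------
  100110000
Decimal: 10 ^ 314 = 304



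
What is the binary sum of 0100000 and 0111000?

Add column by column from the right: bit + bit + carry-in; write the sum mod 2, carry 1 when the sum is 2 or 3.
carry:  1000000
        0100000
+       0111000
---------------
       01011000
(the carry out of the leftmost column, 0, becomes the leading bit)
Decimal check:
  0100000 = 32
  0111000 = 32 + 16 + 8 = 56
  32 + 56 = 88, and 01011000 = 64 + 16 + 8 = 88 ✓



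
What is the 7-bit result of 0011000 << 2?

Original: 0011000 (decimal 24)
Shift left by 2 positions
Append 2 zeros on the right
Result: 1100000 (decimal 96)
Equivalent: 24 << 2 = 24 × 2^2 = 96

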